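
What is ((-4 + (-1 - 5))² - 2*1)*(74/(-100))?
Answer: -1813/25 ≈ -72.520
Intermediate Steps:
((-4 + (-1 - 5))² - 2*1)*(74/(-100)) = ((-4 - 6)² - 2)*(74*(-1/100)) = ((-10)² - 2)*(-37/50) = (100 - 2)*(-37/50) = 98*(-37/50) = -1813/25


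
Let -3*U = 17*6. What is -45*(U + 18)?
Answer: 720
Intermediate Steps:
U = -34 (U = -17*6/3 = -⅓*102 = -34)
-45*(U + 18) = -45*(-34 + 18) = -45*(-16) = 720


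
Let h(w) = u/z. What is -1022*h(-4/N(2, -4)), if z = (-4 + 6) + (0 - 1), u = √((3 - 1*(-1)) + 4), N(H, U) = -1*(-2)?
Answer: -2044*√2 ≈ -2890.7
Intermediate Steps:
N(H, U) = 2
u = 2*√2 (u = √((3 + 1) + 4) = √(4 + 4) = √8 = 2*√2 ≈ 2.8284)
z = 1 (z = 2 - 1 = 1)
h(w) = 2*√2 (h(w) = (2*√2)/1 = (2*√2)*1 = 2*√2)
-1022*h(-4/N(2, -4)) = -2044*√2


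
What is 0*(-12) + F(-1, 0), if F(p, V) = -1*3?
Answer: -3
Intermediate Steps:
F(p, V) = -3
0*(-12) + F(-1, 0) = 0*(-12) - 3 = 0 - 3 = -3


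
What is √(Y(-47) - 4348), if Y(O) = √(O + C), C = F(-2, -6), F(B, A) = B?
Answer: √(-4348 + 7*I) ≈ 0.0531 + 65.939*I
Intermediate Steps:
C = -2
Y(O) = √(-2 + O) (Y(O) = √(O - 2) = √(-2 + O))
√(Y(-47) - 4348) = √(√(-2 - 47) - 4348) = √(√(-49) - 4348) = √(7*I - 4348) = √(-4348 + 7*I)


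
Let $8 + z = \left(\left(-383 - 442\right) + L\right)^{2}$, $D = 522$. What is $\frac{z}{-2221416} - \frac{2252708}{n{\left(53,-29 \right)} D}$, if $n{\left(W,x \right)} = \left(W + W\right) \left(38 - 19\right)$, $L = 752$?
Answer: $- \frac{46386996337}{21624003816} \approx -2.1452$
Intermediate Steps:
$z = 5321$ ($z = -8 + \left(\left(-383 - 442\right) + 752\right)^{2} = -8 + \left(-825 + 752\right)^{2} = -8 + \left(-73\right)^{2} = -8 + 5329 = 5321$)
$n{\left(W,x \right)} = 38 W$ ($n{\left(W,x \right)} = 2 W 19 = 38 W$)
$\frac{z}{-2221416} - \frac{2252708}{n{\left(53,-29 \right)} D} = \frac{5321}{-2221416} - \frac{2252708}{38 \cdot 53 \cdot 522} = 5321 \left(- \frac{1}{2221416}\right) - \frac{2252708}{2014 \cdot 522} = - \frac{5321}{2221416} - \frac{2252708}{1051308} = - \frac{5321}{2221416} - \frac{563177}{262827} = - \frac{46386996337}{21624003816}$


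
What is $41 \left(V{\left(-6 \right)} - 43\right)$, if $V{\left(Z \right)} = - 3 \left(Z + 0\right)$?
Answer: $-1025$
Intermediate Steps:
$V{\left(Z \right)} = - 3 Z$
$41 \left(V{\left(-6 \right)} - 43\right) = 41 \left(\left(-3\right) \left(-6\right) - 43\right) = 41 \left(18 - 43\right) = 41 \left(-25\right) = -1025$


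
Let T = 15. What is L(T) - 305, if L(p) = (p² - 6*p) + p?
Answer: -155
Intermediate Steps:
L(p) = p² - 5*p
L(T) - 305 = 15*(-5 + 15) - 305 = 15*10 - 305 = 150 - 305 = -155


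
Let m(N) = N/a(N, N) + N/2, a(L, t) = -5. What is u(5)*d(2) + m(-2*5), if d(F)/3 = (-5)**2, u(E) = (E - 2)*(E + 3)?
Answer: 1797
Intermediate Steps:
u(E) = (-2 + E)*(3 + E)
d(F) = 75 (d(F) = 3*(-5)**2 = 3*25 = 75)
m(N) = 3*N/10 (m(N) = N/(-5) + N/2 = N*(-1/5) + N*(1/2) = -N/5 + N/2 = 3*N/10)
u(5)*d(2) + m(-2*5) = (-6 + 5 + 5**2)*75 + 3*(-2*5)/10 = (-6 + 5 + 25)*75 + (3/10)*(-10) = 24*75 - 3 = 1800 - 3 = 1797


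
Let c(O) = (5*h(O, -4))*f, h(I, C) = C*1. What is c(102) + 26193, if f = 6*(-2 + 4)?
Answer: 25953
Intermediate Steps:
f = 12 (f = 6*2 = 12)
h(I, C) = C
c(O) = -240 (c(O) = (5*(-4))*12 = -20*12 = -240)
c(102) + 26193 = -240 + 26193 = 25953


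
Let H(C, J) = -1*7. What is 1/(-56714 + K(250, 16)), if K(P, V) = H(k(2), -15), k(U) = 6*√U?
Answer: -1/56721 ≈ -1.7630e-5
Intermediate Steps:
H(C, J) = -7
K(P, V) = -7
1/(-56714 + K(250, 16)) = 1/(-56714 - 7) = 1/(-56721) = -1/56721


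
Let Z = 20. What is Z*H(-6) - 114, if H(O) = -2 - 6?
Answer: -274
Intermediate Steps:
H(O) = -8
Z*H(-6) - 114 = 20*(-8) - 114 = -160 - 114 = -274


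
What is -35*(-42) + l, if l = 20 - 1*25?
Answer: 1465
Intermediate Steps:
l = -5 (l = 20 - 25 = -5)
-35*(-42) + l = -35*(-42) - 5 = 1470 - 5 = 1465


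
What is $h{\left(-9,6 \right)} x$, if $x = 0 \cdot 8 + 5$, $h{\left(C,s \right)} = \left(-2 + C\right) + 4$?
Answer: $-35$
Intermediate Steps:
$h{\left(C,s \right)} = 2 + C$
$x = 5$ ($x = 0 + 5 = 5$)
$h{\left(-9,6 \right)} x = \left(2 - 9\right) 5 = \left(-7\right) 5 = -35$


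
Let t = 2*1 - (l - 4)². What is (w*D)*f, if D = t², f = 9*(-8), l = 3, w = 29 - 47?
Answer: 1296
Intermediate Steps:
w = -18
f = -72
t = 1 (t = 2*1 - (3 - 4)² = 2 - 1*(-1)² = 2 - 1*1 = 2 - 1 = 1)
D = 1 (D = 1² = 1)
(w*D)*f = -18*1*(-72) = -18*(-72) = 1296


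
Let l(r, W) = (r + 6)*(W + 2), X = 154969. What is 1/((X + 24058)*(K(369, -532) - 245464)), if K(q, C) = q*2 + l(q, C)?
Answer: -1/79394177852 ≈ -1.2595e-11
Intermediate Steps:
l(r, W) = (2 + W)*(6 + r) (l(r, W) = (6 + r)*(2 + W) = (2 + W)*(6 + r))
K(q, C) = 12 + 4*q + 6*C + C*q (K(q, C) = q*2 + (12 + 2*q + 6*C + C*q) = 2*q + (12 + 2*q + 6*C + C*q) = 12 + 4*q + 6*C + C*q)
1/((X + 24058)*(K(369, -532) - 245464)) = 1/((154969 + 24058)*((12 + 4*369 + 6*(-532) - 532*369) - 245464)) = 1/(179027*((12 + 1476 - 3192 - 196308) - 245464)) = 1/(179027*(-198012 - 245464)) = 1/(179027*(-443476)) = 1/(-79394177852) = -1/79394177852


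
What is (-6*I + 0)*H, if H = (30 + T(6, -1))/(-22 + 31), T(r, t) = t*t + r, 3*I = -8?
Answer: 592/9 ≈ 65.778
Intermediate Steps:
I = -8/3 (I = (1/3)*(-8) = -8/3 ≈ -2.6667)
T(r, t) = r + t**2 (T(r, t) = t**2 + r = r + t**2)
H = 37/9 (H = (30 + (6 + (-1)**2))/(-22 + 31) = (30 + (6 + 1))/9 = (30 + 7)*(1/9) = 37*(1/9) = 37/9 ≈ 4.1111)
(-6*I + 0)*H = (-6*(-8/3) + 0)*(37/9) = (16 + 0)*(37/9) = 16*(37/9) = 592/9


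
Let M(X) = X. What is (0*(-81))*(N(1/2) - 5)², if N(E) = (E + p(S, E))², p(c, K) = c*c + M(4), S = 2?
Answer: 0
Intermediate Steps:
p(c, K) = 4 + c² (p(c, K) = c*c + 4 = c² + 4 = 4 + c²)
N(E) = (8 + E)² (N(E) = (E + (4 + 2²))² = (E + (4 + 4))² = (E + 8)² = (8 + E)²)
(0*(-81))*(N(1/2) - 5)² = (0*(-81))*((8 + 1/2)² - 5)² = 0*((8 + ½)² - 5)² = 0*((17/2)² - 5)² = 0*(289/4 - 5)² = 0*(269/4)² = 0*(72361/16) = 0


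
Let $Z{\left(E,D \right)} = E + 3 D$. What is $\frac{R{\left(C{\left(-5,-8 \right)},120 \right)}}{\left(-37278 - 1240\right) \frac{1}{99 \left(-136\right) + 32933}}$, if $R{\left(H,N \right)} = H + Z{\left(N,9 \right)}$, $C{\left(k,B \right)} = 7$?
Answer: $- \frac{1499113}{19259} \approx -77.84$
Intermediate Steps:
$R{\left(H,N \right)} = 27 + H + N$ ($R{\left(H,N \right)} = H + \left(N + 3 \cdot 9\right) = H + \left(N + 27\right) = H + \left(27 + N\right) = 27 + H + N$)
$\frac{R{\left(C{\left(-5,-8 \right)},120 \right)}}{\left(-37278 - 1240\right) \frac{1}{99 \left(-136\right) + 32933}} = \frac{27 + 7 + 120}{\left(-37278 - 1240\right) \frac{1}{99 \left(-136\right) + 32933}} = \frac{154}{\left(-38518\right) \frac{1}{-13464 + 32933}} = \frac{154}{\left(-38518\right) \frac{1}{19469}} = \frac{154}{- \frac{38518}{19469}} = 154 \left(- \frac{19469}{38518}\right) = - \frac{1499113}{19259}$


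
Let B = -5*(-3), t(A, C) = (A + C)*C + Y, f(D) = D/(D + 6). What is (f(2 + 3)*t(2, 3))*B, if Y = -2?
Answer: 975/11 ≈ 88.636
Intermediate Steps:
f(D) = D/(6 + D)
t(A, C) = -2 + C*(A + C) (t(A, C) = (A + C)*C - 2 = C*(A + C) - 2 = -2 + C*(A + C))
B = 15
(f(2 + 3)*t(2, 3))*B = (((2 + 3)/(6 + (2 + 3)))*(-2 + 3² + 2*3))*15 = ((5/(6 + 5))*(-2 + 9 + 6))*15 = ((5/11)*13)*15 = (65/11)*15 = 975/11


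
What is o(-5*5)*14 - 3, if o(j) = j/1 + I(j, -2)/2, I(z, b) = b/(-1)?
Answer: -339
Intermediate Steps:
I(z, b) = -b (I(z, b) = b*(-1) = -b)
o(j) = 1 + j (o(j) = j/1 - 1*(-2)/2 = j*1 + 2*(½) = j + 1 = 1 + j)
o(-5*5)*14 - 3 = (1 - 5*5)*14 - 3 = (1 - 25)*14 - 3 = -24*14 - 3 = -336 - 3 = -339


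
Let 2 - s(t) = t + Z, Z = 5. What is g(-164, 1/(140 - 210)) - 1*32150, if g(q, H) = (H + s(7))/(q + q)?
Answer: -738163299/22960 ≈ -32150.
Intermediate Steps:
s(t) = -3 - t (s(t) = 2 - (t + 5) = 2 - (5 + t) = 2 + (-5 - t) = -3 - t)
g(q, H) = (-10 + H)/(2*q) (g(q, H) = (H + (-3 - 1*7))/(q + q) = (H + (-3 - 7))/((2*q)) = (H - 10)*(1/(2*q)) = (-10 + H)*(1/(2*q)) = (-10 + H)/(2*q))
g(-164, 1/(140 - 210)) - 1*32150 = (½)*(-10 + 1/(140 - 210))/(-164) - 1*32150 = (½)*(-1/164)*(-10 + 1/(-70)) - 32150 = (½)*(-1/164)*(-10 - 1/70) - 32150 = (½)*(-1/164)*(-701/70) - 32150 = 701/22960 - 32150 = -738163299/22960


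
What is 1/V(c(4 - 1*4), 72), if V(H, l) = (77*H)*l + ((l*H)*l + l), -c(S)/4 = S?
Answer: 1/72 ≈ 0.013889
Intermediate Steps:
c(S) = -4*S
V(H, l) = l + H*l² + 77*H*l (V(H, l) = 77*H*l + ((H*l)*l + l) = 77*H*l + (H*l² + l) = 77*H*l + (l + H*l²) = l + H*l² + 77*H*l)
1/V(c(4 - 1*4), 72) = 1/(72*(1 + 77*(-4*(4 - 1*4)) - 4*(4 - 1*4)*72)) = 1/(72*(1 + 77*(-4*(4 - 4)) - 4*(4 - 4)*72)) = 1/(72*(1 + 77*(-4*0) - 4*0*72)) = 1/(72*(1 + 77*0 + 0*72)) = 1/(72*(1 + 0 + 0)) = 1/(72*1) = 1/72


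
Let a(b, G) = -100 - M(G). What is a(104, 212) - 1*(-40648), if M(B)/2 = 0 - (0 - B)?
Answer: 40124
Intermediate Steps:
M(B) = 2*B (M(B) = 2*(0 - (0 - B)) = 2*(0 - (-1)*B) = 2*(0 + B) = 2*B)
a(b, G) = -100 - 2*G
a(104, 212) - 1*(-40648) = (-100 - 2*212) - 1*(-40648) = (-100 - 424) + 40648 = -524 + 40648 = 40124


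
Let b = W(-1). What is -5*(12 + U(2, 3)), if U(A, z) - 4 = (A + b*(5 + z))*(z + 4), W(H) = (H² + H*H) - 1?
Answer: -430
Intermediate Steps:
W(H) = -1 + 2*H² (W(H) = (H² + H²) - 1 = 2*H² - 1 = -1 + 2*H²)
b = 1 (b = -1 + 2*(-1)² = -1 + 2*1 = -1 + 2 = 1)
U(A, z) = 4 + (4 + z)*(5 + A + z) (U(A, z) = 4 + (A + 1*(5 + z))*(z + 4) = 4 + (A + (5 + z))*(4 + z) = 4 + (5 + A + z)*(4 + z) = 4 + (4 + z)*(5 + A + z))
-5*(12 + U(2, 3)) = -5*(12 + (24 + 3² + 4*2 + 9*3 + 2*3)) = -5*(12 + (24 + 9 + 8 + 27 + 6)) = -5*(12 + 74) = -5*86 = -430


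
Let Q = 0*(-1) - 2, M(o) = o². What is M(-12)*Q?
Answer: -288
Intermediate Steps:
Q = -2 (Q = 0 - 2 = -2)
M(-12)*Q = (-12)²*(-2) = 144*(-2) = -288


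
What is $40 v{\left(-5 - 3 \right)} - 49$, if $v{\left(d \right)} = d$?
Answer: $-369$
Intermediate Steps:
$40 v{\left(-5 - 3 \right)} - 49 = 40 \left(-5 - 3\right) - 49 = 40 \left(-8\right) - 49 = -320 - 49 = -369$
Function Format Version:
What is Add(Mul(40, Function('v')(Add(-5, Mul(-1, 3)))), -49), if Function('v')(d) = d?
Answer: -369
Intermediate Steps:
Add(Mul(40, Function('v')(Add(-5, Mul(-1, 3)))), -49) = Add(Mul(40, Add(-5, Mul(-1, 3))), -49) = Add(Mul(40, Add(-5, -3)), -49) = Add(Mul(40, -8), -49) = Add(-320, -49) = -369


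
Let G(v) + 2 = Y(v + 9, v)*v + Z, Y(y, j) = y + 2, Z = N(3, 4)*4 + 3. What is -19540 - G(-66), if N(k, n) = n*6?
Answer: -23267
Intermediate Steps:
N(k, n) = 6*n
Z = 99 (Z = (6*4)*4 + 3 = 24*4 + 3 = 96 + 3 = 99)
Y(y, j) = 2 + y
G(v) = 97 + v*(11 + v) (G(v) = -2 + ((2 + (v + 9))*v + 99) = -2 + ((2 + (9 + v))*v + 99) = -2 + ((11 + v)*v + 99) = -2 + (v*(11 + v) + 99) = -2 + (99 + v*(11 + v)) = 97 + v*(11 + v))
-19540 - G(-66) = -19540 - (97 - 66*(11 - 66)) = -19540 - (97 - 66*(-55)) = -19540 - (97 + 3630) = -19540 - 1*3727 = -19540 - 3727 = -23267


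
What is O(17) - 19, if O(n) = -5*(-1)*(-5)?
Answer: -44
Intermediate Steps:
O(n) = -25 (O(n) = 5*(-5) = -25)
O(17) - 19 = -25 - 19 = -44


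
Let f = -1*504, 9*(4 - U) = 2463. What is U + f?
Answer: -2321/3 ≈ -773.67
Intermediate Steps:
U = -809/3 (U = 4 - ⅑*2463 = 4 - 821/3 = -809/3 ≈ -269.67)
f = -504
U + f = -809/3 - 504 = -2321/3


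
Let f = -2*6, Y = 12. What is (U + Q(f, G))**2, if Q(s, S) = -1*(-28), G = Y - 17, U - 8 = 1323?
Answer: 1846881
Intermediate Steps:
U = 1331 (U = 8 + 1323 = 1331)
G = -5 (G = 12 - 17 = -5)
f = -12
Q(s, S) = 28
(U + Q(f, G))**2 = (1331 + 28)**2 = 1359**2 = 1846881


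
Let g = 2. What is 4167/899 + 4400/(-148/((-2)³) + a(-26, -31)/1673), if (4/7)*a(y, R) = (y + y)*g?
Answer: 1927408897/7903109 ≈ 243.88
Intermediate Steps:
a(y, R) = 7*y (a(y, R) = 7*((y + y)*2)/4 = 7*((2*y)*2)/4 = 7*(4*y)/4 = 7*y)
4167/899 + 4400/(-148/((-2)³) + a(-26, -31)/1673) = 4167/899 + 4400/(-148/((-2)³) + (7*(-26))/1673) = 4167*(1/899) + 4400/(-148/(-8) - 182*1/1673) = 4167/899 + 4400/(-148*(-⅛) - 26/239) = 4167/899 + 4400/(37/2 - 26/239) = 4167/899 + 4400/(8791/478) = 4167/899 + 4400*(478/8791) = 4167/899 + 2103200/8791 = 1927408897/7903109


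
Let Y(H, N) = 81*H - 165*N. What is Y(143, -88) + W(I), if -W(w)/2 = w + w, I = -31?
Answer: 26227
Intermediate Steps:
Y(H, N) = -165*N + 81*H
W(w) = -4*w (W(w) = -2*(w + w) = -4*w)
Y(143, -88) + W(I) = (-165*(-88) + 81*143) - 4*(-31) = (14520 + 11583) + 124 = 26103 + 124 = 26227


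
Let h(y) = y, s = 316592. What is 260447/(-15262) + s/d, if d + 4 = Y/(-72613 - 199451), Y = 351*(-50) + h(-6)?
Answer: -109570422485463/1361751950 ≈ -80463.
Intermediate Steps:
Y = -17556 (Y = 351*(-50) - 6 = -17550 - 6 = -17556)
d = -89225/22672 (d = -4 - 17556/(-72613 - 199451) = -4 - 17556/(-272064) = -4 - 17556*(-1/272064) = -4 + 1463/22672 = -89225/22672 ≈ -3.9355)
260447/(-15262) + s/d = 260447/(-15262) + 316592/(-89225/22672) = 260447*(-1/15262) + 316592*(-22672/89225) = -260447/15262 - 7177773824/89225 = -109570422485463/1361751950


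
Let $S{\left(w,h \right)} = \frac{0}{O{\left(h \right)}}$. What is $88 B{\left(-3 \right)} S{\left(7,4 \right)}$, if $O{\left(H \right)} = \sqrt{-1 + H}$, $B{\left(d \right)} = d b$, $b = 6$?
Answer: $0$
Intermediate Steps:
$B{\left(d \right)} = 6 d$ ($B{\left(d \right)} = d 6 = 6 d$)
$S{\left(w,h \right)} = 0$ ($S{\left(w,h \right)} = \frac{0}{\sqrt{-1 + h}} = 0$)
$88 B{\left(-3 \right)} S{\left(7,4 \right)} = 88 \cdot 6 \left(-3\right) 0 = 88 \left(-18\right) 0 = \left(-1584\right) 0 = 0$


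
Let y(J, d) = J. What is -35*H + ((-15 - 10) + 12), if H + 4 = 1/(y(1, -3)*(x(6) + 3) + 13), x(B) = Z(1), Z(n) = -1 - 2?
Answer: 1616/13 ≈ 124.31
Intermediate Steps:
Z(n) = -3
x(B) = -3
H = -51/13 (H = -4 + 1/(1*(-3 + 3) + 13) = -4 + 1/(1*0 + 13) = -4 + 1/(0 + 13) = -4 + 1/13 = -51/13 ≈ -3.9231)
-35*H + ((-15 - 10) + 12) = -35*(-51/13) + ((-15 - 10) + 12) = 1785/13 + (-25 + 12) = 1785/13 - 13 = 1616/13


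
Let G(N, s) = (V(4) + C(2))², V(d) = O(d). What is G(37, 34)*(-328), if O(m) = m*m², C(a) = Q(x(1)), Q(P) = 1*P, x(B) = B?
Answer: -1385800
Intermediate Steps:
Q(P) = P
C(a) = 1
O(m) = m³
V(d) = d³
G(N, s) = 4225 (G(N, s) = (4³ + 1)² = (64 + 1)² = 65² = 4225)
G(37, 34)*(-328) = 4225*(-328) = -1385800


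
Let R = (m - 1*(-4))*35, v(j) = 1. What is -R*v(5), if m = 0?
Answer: -140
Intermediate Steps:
R = 140 (R = (0 - 1*(-4))*35 = (0 + 4)*35 = 4*35 = 140)
-R*v(5) = -140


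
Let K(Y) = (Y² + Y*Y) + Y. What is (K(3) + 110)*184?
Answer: 24104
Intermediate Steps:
K(Y) = Y + 2*Y² (K(Y) = (Y² + Y²) + Y = 2*Y² + Y = Y + 2*Y²)
(K(3) + 110)*184 = (3*(1 + 2*3) + 110)*184 = (3*(1 + 6) + 110)*184 = (3*7 + 110)*184 = (21 + 110)*184 = 131*184 = 24104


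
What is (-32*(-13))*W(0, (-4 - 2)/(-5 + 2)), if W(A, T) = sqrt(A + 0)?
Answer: 0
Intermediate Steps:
W(A, T) = sqrt(A)
(-32*(-13))*W(0, (-4 - 2)/(-5 + 2)) = (-32*(-13))*sqrt(0) = 416*0 = 0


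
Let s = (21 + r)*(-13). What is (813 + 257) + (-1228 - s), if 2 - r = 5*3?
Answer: -54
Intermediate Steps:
r = -13 (r = 2 - 5*3 = 2 - 1*15 = 2 - 15 = -13)
s = -104 (s = (21 - 13)*(-13) = 8*(-13) = -104)
(813 + 257) + (-1228 - s) = (813 + 257) + (-1228 - 1*(-104)) = 1070 + (-1228 + 104) = 1070 - 1124 = -54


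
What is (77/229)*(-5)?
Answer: -385/229 ≈ -1.6812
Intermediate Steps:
(77/229)*(-5) = -385/229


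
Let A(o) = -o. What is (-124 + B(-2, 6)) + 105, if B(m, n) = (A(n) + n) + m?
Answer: -21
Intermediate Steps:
B(m, n) = m (B(m, n) = (-n + n) + m = 0 + m = m)
(-124 + B(-2, 6)) + 105 = (-124 - 2) + 105 = -126 + 105 = -21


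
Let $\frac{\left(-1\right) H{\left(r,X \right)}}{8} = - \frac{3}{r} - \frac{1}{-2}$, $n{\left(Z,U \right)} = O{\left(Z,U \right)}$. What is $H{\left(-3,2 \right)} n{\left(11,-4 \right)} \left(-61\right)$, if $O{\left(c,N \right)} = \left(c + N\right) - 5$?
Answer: $1464$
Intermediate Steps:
$O{\left(c,N \right)} = -5 + N + c$ ($O{\left(c,N \right)} = \left(N + c\right) - 5 = -5 + N + c$)
$n{\left(Z,U \right)} = -5 + U + Z$
$H{\left(r,X \right)} = -4 + \frac{24}{r}$ ($H{\left(r,X \right)} = - 8 \left(- \frac{3}{r} - \frac{1}{-2}\right) = - 8 \left(- \frac{3}{r} - - \frac{1}{2}\right) = - 8 \left(- \frac{3}{r} + \frac{1}{2}\right) = - 8 \left(\frac{1}{2} - \frac{3}{r}\right) = -4 + \frac{24}{r}$)
$H{\left(-3,2 \right)} n{\left(11,-4 \right)} \left(-61\right) = \left(-4 + \frac{24}{-3}\right) \left(-5 - 4 + 11\right) \left(-61\right) = \left(-4 + 24 \left(- \frac{1}{3}\right)\right) 2 \left(-61\right) = \left(-4 - 8\right) 2 \left(-61\right) = \left(-12\right) 2 \left(-61\right) = \left(-24\right) \left(-61\right) = 1464$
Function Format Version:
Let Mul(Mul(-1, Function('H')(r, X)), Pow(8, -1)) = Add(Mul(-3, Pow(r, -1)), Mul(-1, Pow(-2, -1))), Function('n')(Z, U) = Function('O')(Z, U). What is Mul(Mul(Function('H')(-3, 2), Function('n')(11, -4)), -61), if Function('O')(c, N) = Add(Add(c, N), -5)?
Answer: 1464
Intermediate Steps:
Function('O')(c, N) = Add(-5, N, c) (Function('O')(c, N) = Add(Add(N, c), -5) = Add(-5, N, c))
Function('n')(Z, U) = Add(-5, U, Z)
Function('H')(r, X) = Add(-4, Mul(24, Pow(r, -1))) (Function('H')(r, X) = Mul(-8, Add(Mul(-3, Pow(r, -1)), Mul(-1, Pow(-2, -1)))) = Mul(-8, Add(Mul(-3, Pow(r, -1)), Mul(-1, Rational(-1, 2)))) = Mul(-8, Add(Mul(-3, Pow(r, -1)), Rational(1, 2))) = Mul(-8, Add(Rational(1, 2), Mul(-3, Pow(r, -1)))) = Add(-4, Mul(24, Pow(r, -1))))
Mul(Mul(Function('H')(-3, 2), Function('n')(11, -4)), -61) = Mul(Mul(Add(-4, Mul(24, Pow(-3, -1))), Add(-5, -4, 11)), -61) = Mul(Mul(Add(-4, Mul(24, Rational(-1, 3))), 2), -61) = Mul(Mul(Add(-4, -8), 2), -61) = Mul(Mul(-12, 2), -61) = Mul(-24, -61) = 1464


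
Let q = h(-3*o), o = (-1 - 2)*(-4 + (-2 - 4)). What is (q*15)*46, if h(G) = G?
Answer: -62100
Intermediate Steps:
o = 30 (o = -3*(-4 - 6) = -3*(-10) = 30)
q = -90 (q = -3*30 = -90)
(q*15)*46 = -90*15*46 = -1350*46 = -62100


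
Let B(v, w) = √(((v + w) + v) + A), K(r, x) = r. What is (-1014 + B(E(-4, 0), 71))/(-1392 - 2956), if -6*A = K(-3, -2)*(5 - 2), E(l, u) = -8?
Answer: 507/2174 - √226/8696 ≈ 0.23148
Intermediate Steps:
A = 3/2 (A = -(-1)*(5 - 2)/2 = -(-1)*3/2 = -⅙*(-9) = 3/2 ≈ 1.5000)
B(v, w) = √(3/2 + w + 2*v) (B(v, w) = √(((v + w) + v) + 3/2) = √((w + 2*v) + 3/2) = √(3/2 + w + 2*v))
(-1014 + B(E(-4, 0), 71))/(-1392 - 2956) = (-1014 + √(6 + 4*71 + 8*(-8))/2)/(-1392 - 2956) = (-1014 + √(6 + 284 - 64)/2)/(-4348) = (-1014 + √226/2)*(-1/4348) = 507/2174 - √226/8696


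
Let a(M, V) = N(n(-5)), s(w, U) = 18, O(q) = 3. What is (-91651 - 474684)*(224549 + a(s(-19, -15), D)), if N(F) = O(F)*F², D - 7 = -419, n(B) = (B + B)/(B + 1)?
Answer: -508722306785/4 ≈ -1.2718e+11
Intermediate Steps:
n(B) = 2*B/(1 + B) (n(B) = (2*B)/(1 + B) = 2*B/(1 + B))
D = -412 (D = 7 - 419 = -412)
N(F) = 3*F²
a(M, V) = 75/4 (a(M, V) = 3*(2*(-5)/(1 - 5))² = 3*(2*(-5)/(-4))² = 3*(2*(-5)*(-¼))² = 3*(5/2)² = 3*(25/4) = 75/4)
(-91651 - 474684)*(224549 + a(s(-19, -15), D)) = (-91651 - 474684)*(224549 + 75/4) = -566335*898271/4 = -508722306785/4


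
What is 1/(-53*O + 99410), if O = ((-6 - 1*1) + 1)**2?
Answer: 1/97502 ≈ 1.0256e-5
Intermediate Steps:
O = 36 (O = ((-6 - 1) + 1)**2 = (-7 + 1)**2 = (-6)**2 = 36)
1/(-53*O + 99410) = 1/(-53*36 + 99410) = 1/(-1908 + 99410) = 1/97502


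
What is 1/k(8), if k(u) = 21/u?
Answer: 8/21 ≈ 0.38095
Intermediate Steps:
1/k(8) = 1/(21/8) = 8/21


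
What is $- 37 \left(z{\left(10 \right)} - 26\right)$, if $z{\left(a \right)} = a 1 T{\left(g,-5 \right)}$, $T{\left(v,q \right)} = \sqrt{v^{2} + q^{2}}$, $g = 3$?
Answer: $962 - 370 \sqrt{34} \approx -1195.5$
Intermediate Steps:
$T{\left(v,q \right)} = \sqrt{q^{2} + v^{2}}$
$z{\left(a \right)} = a \sqrt{34}$ ($z{\left(a \right)} = a 1 \sqrt{\left(-5\right)^{2} + 3^{2}} = a \sqrt{25 + 9} = a \sqrt{34}$)
$- 37 \left(z{\left(10 \right)} - 26\right) = - 37 \left(10 \sqrt{34} - 26\right) = - 37 \left(-26 + 10 \sqrt{34}\right) = 962 - 370 \sqrt{34}$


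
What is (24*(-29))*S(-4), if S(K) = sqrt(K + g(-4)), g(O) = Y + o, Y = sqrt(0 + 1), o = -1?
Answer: -1392*I ≈ -1392.0*I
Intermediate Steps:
Y = 1 (Y = sqrt(1) = 1)
g(O) = 0 (g(O) = 1 - 1 = 0)
S(K) = sqrt(K) (S(K) = sqrt(K + 0) = sqrt(K))
(24*(-29))*S(-4) = (24*(-29))*sqrt(-4) = -1392*I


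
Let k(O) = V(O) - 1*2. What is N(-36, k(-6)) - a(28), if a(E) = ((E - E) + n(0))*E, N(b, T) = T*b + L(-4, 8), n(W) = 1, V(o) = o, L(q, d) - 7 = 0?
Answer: 267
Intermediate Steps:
L(q, d) = 7 (L(q, d) = 7 + 0 = 7)
k(O) = -2 + O (k(O) = O - 1*2 = O - 2 = -2 + O)
N(b, T) = 7 + T*b (N(b, T) = T*b + 7 = 7 + T*b)
a(E) = E (a(E) = ((E - E) + 1)*E = (0 + 1)*E = 1*E = E)
N(-36, k(-6)) - a(28) = (7 + (-2 - 6)*(-36)) - 1*28 = (7 - 8*(-36)) - 28 = (7 + 288) - 28 = 295 - 28 = 267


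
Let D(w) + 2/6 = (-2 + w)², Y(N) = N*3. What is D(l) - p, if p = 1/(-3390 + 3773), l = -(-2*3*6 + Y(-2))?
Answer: 1838014/1149 ≈ 1599.7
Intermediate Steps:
Y(N) = 3*N
l = 42 (l = -(-2*3*6 + 3*(-2)) = -(-6*6 - 6) = -(-36 - 6) = -1*(-42) = 42)
D(w) = -⅓ + (-2 + w)²
p = 1/383 ≈ 0.0026110
D(l) - p = (-⅓ + (-2 + 42)²) - 1*1/383 = (-⅓ + 40²) - 1/383 = (-⅓ + 1600) - 1/383 = 4799/3 - 1/383 = 1838014/1149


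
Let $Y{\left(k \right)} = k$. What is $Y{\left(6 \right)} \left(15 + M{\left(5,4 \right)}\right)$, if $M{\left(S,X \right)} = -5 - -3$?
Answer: $78$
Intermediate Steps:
$M{\left(S,X \right)} = -2$ ($M{\left(S,X \right)} = -5 + 3 = -2$)
$Y{\left(6 \right)} \left(15 + M{\left(5,4 \right)}\right) = 6 \left(15 - 2\right) = 6 \cdot 13 = 78$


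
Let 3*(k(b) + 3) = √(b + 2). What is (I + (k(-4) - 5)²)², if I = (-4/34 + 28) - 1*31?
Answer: 84805249/23409 - 296992*I*√2/459 ≈ 3622.8 - 915.05*I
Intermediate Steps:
k(b) = -3 + √(2 + b)/3 (k(b) = -3 + √(b + 2)/3 = -3 + √(2 + b)/3)
I = -53/17 (I = (-4*1/34 + 28) - 31 = (-2/17 + 28) - 31 = 474/17 - 31 = -53/17 ≈ -3.1176)
(I + (k(-4) - 5)²)² = (-53/17 + ((-3 + √(2 - 4)/3) - 5)²)² = (-53/17 + ((-3 + √(-2)/3) - 5)²)² = (-53/17 + ((-3 + (I*√2)/3) - 5)²)² = (-53/17 + ((-3 + I*√2/3) - 5)²)² = (-53/17 + (-8 + I*√2/3)²)²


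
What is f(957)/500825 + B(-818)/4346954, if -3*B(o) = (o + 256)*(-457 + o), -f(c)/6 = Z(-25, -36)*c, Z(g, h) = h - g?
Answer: 3368266463/47327461675 ≈ 0.071169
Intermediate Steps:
f(c) = 66*c (f(c) = -6*(-36 - 1*(-25))*c = -6*(-36 + 25)*c = -(-66)*c = 66*c)
B(o) = -(-457 + o)*(256 + o)/3 (B(o) = -(o + 256)*(-457 + o)/3 = -(256 + o)*(-457 + o)/3 = -(-457 + o)*(256 + o)/3)
f(957)/500825 + B(-818)/4346954 = (66*957)/500825 + (116992/3 + 67*(-818) - 1/3*(-818)**2)/4346954 = 63162*(1/500825) + (116992/3 - 54806 - 1/3*669124)*(1/4346954) = 63162/500825 + (116992/3 - 54806 - 669124/3)*(1/4346954) = 63162/500825 - 238850*1/4346954 = 63162/500825 - 119425/2173477 = 3368266463/47327461675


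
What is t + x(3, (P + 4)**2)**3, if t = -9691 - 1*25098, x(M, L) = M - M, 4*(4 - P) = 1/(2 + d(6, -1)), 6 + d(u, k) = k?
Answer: -34789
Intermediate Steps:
d(u, k) = -6 + k
P = 81/20 (P = 4 - 1/(4*(2 + (-6 - 1))) = 4 - 1/(4*(2 - 7)) = 4 - 1/4/(-5) = 4 - 1/4*(-1/5) = 4 + 1/20 = 81/20 ≈ 4.0500)
x(M, L) = 0
t = -34789 (t = -9691 - 25098 = -34789)
t + x(3, (P + 4)**2)**3 = -34789 + 0**3 = -34789 + 0 = -34789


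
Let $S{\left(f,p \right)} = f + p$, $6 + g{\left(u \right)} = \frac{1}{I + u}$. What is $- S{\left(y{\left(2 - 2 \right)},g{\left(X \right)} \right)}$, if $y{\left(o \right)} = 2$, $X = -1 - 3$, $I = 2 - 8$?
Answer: $\frac{41}{10} \approx 4.1$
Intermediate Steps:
$I = -6$
$X = -4$ ($X = -1 - 3 = -4$)
$g{\left(u \right)} = -6 + \frac{1}{-6 + u}$
$- S{\left(y{\left(2 - 2 \right)},g{\left(X \right)} \right)} = - (2 + \frac{37 - -24}{-6 - 4}) = - (2 + \frac{37 + 24}{-10}) = - (2 - \frac{61}{10}) = \left(-1\right) \left(- \frac{41}{10}\right) = \frac{41}{10}$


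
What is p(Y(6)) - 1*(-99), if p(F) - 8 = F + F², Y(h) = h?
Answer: 149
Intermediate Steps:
p(F) = 8 + F + F² (p(F) = 8 + (F + F²) = 8 + F + F²)
p(Y(6)) - 1*(-99) = (8 + 6 + 6²) - 1*(-99) = (8 + 6 + 36) + 99 = 50 + 99 = 149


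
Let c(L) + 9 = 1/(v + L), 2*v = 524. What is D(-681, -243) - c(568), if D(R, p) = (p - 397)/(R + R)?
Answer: 5351989/565230 ≈ 9.4687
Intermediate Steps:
v = 262 (v = (1/2)*524 = 262)
c(L) = -9 + 1/(262 + L)
D(R, p) = (-397 + p)/(2*R) (D(R, p) = (-397 + p)/((2*R)) = (-397 + p)*(1/(2*R)) = (-397 + p)/(2*R))
D(-681, -243) - c(568) = (1/2)*(-397 - 243)/(-681) - (-2357 - 9*568)/(262 + 568) = (1/2)*(-1/681)*(-640) - (-2357 - 5112)/830 = 320/681 - (-7469)/830 = 320/681 - 1*(-7469/830) = 320/681 + 7469/830 = 5351989/565230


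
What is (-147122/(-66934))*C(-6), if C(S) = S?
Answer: -441366/33467 ≈ -13.188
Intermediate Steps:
(-147122/(-66934))*C(-6) = -147122/(-66934)*(-6) = -147122*(-1/66934)*(-6) = (73561/33467)*(-6) = -441366/33467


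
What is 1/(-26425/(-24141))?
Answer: 24141/26425 ≈ 0.91357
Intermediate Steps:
1/(-26425/(-24141)) = 1/(-26425*(-1/24141)) = 1/(26425/24141) = 24141/26425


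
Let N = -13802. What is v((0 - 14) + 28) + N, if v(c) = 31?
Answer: -13771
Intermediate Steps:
v((0 - 14) + 28) + N = 31 - 13802 = -13771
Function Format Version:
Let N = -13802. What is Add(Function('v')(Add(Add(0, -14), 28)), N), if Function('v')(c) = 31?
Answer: -13771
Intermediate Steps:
Add(Function('v')(Add(Add(0, -14), 28)), N) = Add(31, -13802) = -13771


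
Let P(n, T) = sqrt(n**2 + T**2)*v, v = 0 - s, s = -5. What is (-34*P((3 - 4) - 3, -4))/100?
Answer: -34*sqrt(2)/5 ≈ -9.6167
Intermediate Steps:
v = 5 (v = 0 - 1*(-5) = 0 + 5 = 5)
P(n, T) = 5*sqrt(T**2 + n**2) (P(n, T) = sqrt(n**2 + T**2)*5 = sqrt(T**2 + n**2)*5 = 5*sqrt(T**2 + n**2))
(-34*P((3 - 4) - 3, -4))/100 = (-170*sqrt((-4)**2 + ((3 - 4) - 3)**2))/100 = (-170*sqrt(16 + (-1 - 3)**2))/100 = (-170*sqrt(16 + (-4)**2))/100 = (-170*sqrt(16 + 16))/100 = (-170*sqrt(32))/100 = (-170*4*sqrt(2))/100 = (-680*sqrt(2))/100 = -34*sqrt(2)/5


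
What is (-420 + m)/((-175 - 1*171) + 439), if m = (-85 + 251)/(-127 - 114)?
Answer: -101386/22413 ≈ -4.5235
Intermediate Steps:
m = -166/241 (m = 166/(-241) = 166*(-1/241) = -166/241 ≈ -0.68880)
(-420 + m)/((-175 - 1*171) + 439) = (-420 - 166/241)/((-175 - 1*171) + 439) = -101386/(241*((-175 - 171) + 439)) = -101386/(241*(-346 + 439)) = -101386/241/93 = -101386/241*1/93 = -101386/22413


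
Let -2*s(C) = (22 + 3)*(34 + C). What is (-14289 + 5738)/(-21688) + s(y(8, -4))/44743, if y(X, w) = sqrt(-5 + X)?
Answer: 373379993/970386184 - 25*sqrt(3)/89486 ≈ 0.38429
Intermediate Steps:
s(C) = -425 - 25*C/2 (s(C) = -(22 + 3)*(34 + C)/2 = -25*(34 + C)/2 = -(850 + 25*C)/2 = -425 - 25*C/2)
(-14289 + 5738)/(-21688) + s(y(8, -4))/44743 = (-14289 + 5738)/(-21688) + (-425 - 25*sqrt(-5 + 8)/2)/44743 = -8551*(-1/21688) + (-425 - 25*sqrt(3)/2)*(1/44743) = 8551/21688 + (-425/44743 - 25*sqrt(3)/89486) = 373379993/970386184 - 25*sqrt(3)/89486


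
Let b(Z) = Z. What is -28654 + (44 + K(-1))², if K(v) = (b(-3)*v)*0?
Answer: -26718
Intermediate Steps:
K(v) = 0 (K(v) = -3*v*0 = 0)
-28654 + (44 + K(-1))² = -28654 + (44 + 0)² = -28654 + 44² = -28654 + 1936 = -26718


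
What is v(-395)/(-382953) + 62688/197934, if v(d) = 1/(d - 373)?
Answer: 3072839413981/9702325645056 ≈ 0.31671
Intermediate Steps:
v(d) = 1/(-373 + d)
v(-395)/(-382953) + 62688/197934 = 1/(-373 - 395*(-382953)) + 62688/197934 = -1/382953/(-768) + 62688*(1/197934) = -1/768*(-1/382953) + 10448/32989 = 1/294107904 + 10448/32989 = 3072839413981/9702325645056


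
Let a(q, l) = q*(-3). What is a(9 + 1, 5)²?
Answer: 900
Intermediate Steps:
a(q, l) = -3*q
a(9 + 1, 5)² = (-3*(9 + 1))² = (-3*10)² = (-30)² = 900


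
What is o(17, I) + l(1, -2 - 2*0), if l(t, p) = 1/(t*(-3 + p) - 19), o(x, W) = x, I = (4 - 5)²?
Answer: 407/24 ≈ 16.958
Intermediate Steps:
I = 1 (I = (-1)² = 1)
l(t, p) = 1/(-19 + t*(-3 + p))
o(17, I) + l(1, -2 - 2*0) = 17 + 1/(-19 - 3*1 + (-2 - 2*0)*1) = 17 + 1/(-19 - 3 + (-2 + 0)*1) = 17 + 1/(-19 - 3 - 2*1) = 17 + 1/(-19 - 3 - 2) = 17 + 1/(-24) = 17 - 1/24 = 407/24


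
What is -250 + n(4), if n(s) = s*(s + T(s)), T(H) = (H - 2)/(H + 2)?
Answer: -698/3 ≈ -232.67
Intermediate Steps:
T(H) = (-2 + H)/(2 + H)
n(s) = s*(s + (-2 + s)/(2 + s))
-250 + n(4) = -250 + 4*(-2 + 4 + 4*(2 + 4))/(2 + 4) = -250 + 4*(-2 + 4 + 4*6)/6 = -250 + 4*(⅙)*(-2 + 4 + 24) = -250 + 4*(⅙)*26 = -250 + 52/3 = -698/3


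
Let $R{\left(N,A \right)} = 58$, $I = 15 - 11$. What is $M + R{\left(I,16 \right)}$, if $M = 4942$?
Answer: $5000$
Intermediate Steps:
$I = 4$
$M + R{\left(I,16 \right)} = 4942 + 58 = 5000$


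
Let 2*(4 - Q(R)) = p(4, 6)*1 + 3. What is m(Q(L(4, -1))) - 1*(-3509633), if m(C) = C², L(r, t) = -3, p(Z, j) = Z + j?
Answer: 14038557/4 ≈ 3.5096e+6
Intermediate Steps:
Q(R) = -5/2 (Q(R) = 4 - ((4 + 6)*1 + 3)/2 = 4 - (10*1 + 3)/2 = 4 - (10 + 3)/2 = 4 - ½*13 = 4 - 13/2 = -5/2)
m(Q(L(4, -1))) - 1*(-3509633) = (-5/2)² - 1*(-3509633) = 25/4 + 3509633 = 14038557/4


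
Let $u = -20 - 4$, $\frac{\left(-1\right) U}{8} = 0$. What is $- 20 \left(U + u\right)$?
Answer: $480$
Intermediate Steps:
$U = 0$ ($U = \left(-8\right) 0 = 0$)
$u = -24$
$- 20 \left(U + u\right) = - 20 \left(0 - 24\right) = \left(-20\right) \left(-24\right) = 480$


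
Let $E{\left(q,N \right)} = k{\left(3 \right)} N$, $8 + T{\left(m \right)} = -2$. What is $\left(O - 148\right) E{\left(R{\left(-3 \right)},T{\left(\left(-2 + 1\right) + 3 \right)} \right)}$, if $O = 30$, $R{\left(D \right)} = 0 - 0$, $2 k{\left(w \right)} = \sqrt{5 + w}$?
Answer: $1180 \sqrt{2} \approx 1668.8$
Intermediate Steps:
$k{\left(w \right)} = \frac{\sqrt{5 + w}}{2}$
$R{\left(D \right)} = 0$ ($R{\left(D \right)} = 0 + 0 = 0$)
$T{\left(m \right)} = -10$ ($T{\left(m \right)} = -8 - 2 = -10$)
$E{\left(q,N \right)} = N \sqrt{2}$ ($E{\left(q,N \right)} = \frac{\sqrt{5 + 3}}{2} N = \frac{\sqrt{8}}{2} N = \frac{2 \sqrt{2}}{2} N = \sqrt{2} N = N \sqrt{2}$)
$\left(O - 148\right) E{\left(R{\left(-3 \right)},T{\left(\left(-2 + 1\right) + 3 \right)} \right)} = \left(30 - 148\right) \left(- 10 \sqrt{2}\right) = - 118 \left(- 10 \sqrt{2}\right) = 1180 \sqrt{2}$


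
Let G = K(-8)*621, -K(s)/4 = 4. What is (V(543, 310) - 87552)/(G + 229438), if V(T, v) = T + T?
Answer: -43233/109751 ≈ -0.39392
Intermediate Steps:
V(T, v) = 2*T
K(s) = -16 (K(s) = -4*4 = -16)
G = -9936 (G = -16*621 = -9936)
(V(543, 310) - 87552)/(G + 229438) = (2*543 - 87552)/(-9936 + 229438) = (1086 - 87552)/219502 = -86466*1/219502 = -43233/109751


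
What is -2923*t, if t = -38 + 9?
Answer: 84767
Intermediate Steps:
t = -29
-2923*t = -2923*(-29) = 84767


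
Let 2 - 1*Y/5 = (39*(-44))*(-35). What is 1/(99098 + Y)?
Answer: -1/201192 ≈ -4.9704e-6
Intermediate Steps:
Y = -300290 (Y = 10 - 5*39*(-44)*(-35) = 10 - (-8580)*(-35) = 10 - 5*60060 = 10 - 300300 = -300290)
1/(99098 + Y) = 1/(99098 - 300290) = 1/(-201192) = -1/201192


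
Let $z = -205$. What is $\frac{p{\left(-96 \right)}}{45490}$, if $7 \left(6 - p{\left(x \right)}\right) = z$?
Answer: $\frac{247}{318430} \approx 0.00077568$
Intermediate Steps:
$p{\left(x \right)} = \frac{247}{7}$ ($p{\left(x \right)} = 6 - - \frac{205}{7} = 6 + \frac{205}{7} = \frac{247}{7}$)
$\frac{p{\left(-96 \right)}}{45490} = \frac{247}{7 \cdot 45490} = \frac{247}{7} \cdot \frac{1}{45490} = \frac{247}{318430}$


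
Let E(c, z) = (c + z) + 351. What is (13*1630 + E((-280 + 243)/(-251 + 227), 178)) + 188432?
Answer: 5043661/24 ≈ 2.1015e+5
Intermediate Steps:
E(c, z) = 351 + c + z
(13*1630 + E((-280 + 243)/(-251 + 227), 178)) + 188432 = (13*1630 + (351 + (-280 + 243)/(-251 + 227) + 178)) + 188432 = (21190 + (351 - 37/(-24) + 178)) + 188432 = (21190 + (351 - 37*(-1/24) + 178)) + 188432 = (21190 + (351 + 37/24 + 178)) + 188432 = (21190 + 12733/24) + 188432 = 521293/24 + 188432 = 5043661/24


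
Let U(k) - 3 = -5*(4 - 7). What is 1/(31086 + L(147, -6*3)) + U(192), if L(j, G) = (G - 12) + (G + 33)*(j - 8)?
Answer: 596539/33141 ≈ 18.000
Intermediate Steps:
U(k) = 18 (U(k) = 3 - 5*(4 - 7) = 3 - 5*(-3) = 3 + 15 = 18)
L(j, G) = -12 + G + (-8 + j)*(33 + G) (L(j, G) = (-12 + G) + (33 + G)*(-8 + j) = (-12 + G) + (-8 + j)*(33 + G) = -12 + G + (-8 + j)*(33 + G))
1/(31086 + L(147, -6*3)) + U(192) = 1/(31086 + (-276 - (-42)*3 + 33*147 - 6*3*147)) + 18 = 1/(31086 + (-276 - 7*(-18) + 4851 - 18*147)) + 18 = 1/(31086 + (-276 + 126 + 4851 - 2646)) + 18 = 1/(31086 + 2055) + 18 = 1/33141 + 18 = 596539/33141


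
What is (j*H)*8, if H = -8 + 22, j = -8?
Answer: -896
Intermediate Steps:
H = 14
(j*H)*8 = -8*14*8 = -112*8 = -896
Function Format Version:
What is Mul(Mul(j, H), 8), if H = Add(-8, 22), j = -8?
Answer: -896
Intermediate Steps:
H = 14
Mul(Mul(j, H), 8) = Mul(Mul(-8, 14), 8) = Mul(-112, 8) = -896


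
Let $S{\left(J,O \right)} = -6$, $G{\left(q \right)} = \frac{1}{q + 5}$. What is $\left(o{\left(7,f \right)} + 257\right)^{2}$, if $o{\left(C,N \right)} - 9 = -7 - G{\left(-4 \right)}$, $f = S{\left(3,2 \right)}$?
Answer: $66564$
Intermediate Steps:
$G{\left(q \right)} = \frac{1}{5 + q}$
$f = -6$
$o{\left(C,N \right)} = 1$ ($o{\left(C,N \right)} = 9 - \left(7 + \frac{1}{5 - 4}\right) = 9 - 8 = 1$)
$\left(o{\left(7,f \right)} + 257\right)^{2} = \left(1 + 257\right)^{2} = 258^{2} = 66564$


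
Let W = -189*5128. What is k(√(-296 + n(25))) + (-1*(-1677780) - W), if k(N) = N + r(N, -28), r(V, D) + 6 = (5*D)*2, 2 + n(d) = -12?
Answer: 2646686 + I*√310 ≈ 2.6467e+6 + 17.607*I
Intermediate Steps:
n(d) = -14 (n(d) = -2 - 12 = -14)
W = -969192
r(V, D) = -6 + 10*D (r(V, D) = -6 + (5*D)*2 = -6 + 10*D)
k(N) = -286 + N (k(N) = N + (-6 + 10*(-28)) = N + (-6 - 280) = N - 286 = -286 + N)
k(√(-296 + n(25))) + (-1*(-1677780) - W) = (-286 + √(-296 - 14)) + (-1*(-1677780) - 1*(-969192)) = (-286 + √(-310)) + (1677780 + 969192) = (-286 + I*√310) + 2646972 = 2646686 + I*√310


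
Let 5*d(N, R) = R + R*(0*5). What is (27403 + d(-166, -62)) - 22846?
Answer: 22723/5 ≈ 4544.6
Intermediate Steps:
d(N, R) = R/5 (d(N, R) = (R + R*(0*5))/5 = (R + R*0)/5 = (R + 0)/5 = R/5)
(27403 + d(-166, -62)) - 22846 = (27403 + (⅕)*(-62)) - 22846 = (27403 - 62/5) - 22846 = 136953/5 - 22846 = 22723/5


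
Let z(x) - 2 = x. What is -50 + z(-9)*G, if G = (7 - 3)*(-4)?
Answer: 62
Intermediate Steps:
z(x) = 2 + x
G = -16 (G = 4*(-4) = -16)
-50 + z(-9)*G = -50 + (2 - 9)*(-16) = -50 - 7*(-16) = -50 + 112 = 62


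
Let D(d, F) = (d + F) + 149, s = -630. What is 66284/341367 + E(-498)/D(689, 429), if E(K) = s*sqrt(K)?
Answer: 66284/341367 - 90*I*sqrt(498)/181 ≈ 0.19417 - 11.096*I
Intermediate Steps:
D(d, F) = 149 + F + d (D(d, F) = (F + d) + 149 = 149 + F + d)
E(K) = -630*sqrt(K)
66284/341367 + E(-498)/D(689, 429) = 66284/341367 + (-630*I*sqrt(498))/(149 + 429 + 689) = 66284*(1/341367) - 630*I*sqrt(498)/1267 = 66284/341367 - 630*I*sqrt(498)*(1/1267) = 66284/341367 - 90*I*sqrt(498)/181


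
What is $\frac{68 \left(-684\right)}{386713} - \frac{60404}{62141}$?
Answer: $- \frac{26249314244}{24030732533} \approx -1.0923$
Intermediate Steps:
$\frac{68 \left(-684\right)}{386713} - \frac{60404}{62141} = \left(-46512\right) \frac{1}{386713} - \frac{60404}{62141} = - \frac{46512}{386713} - \frac{60404}{62141} = - \frac{26249314244}{24030732533}$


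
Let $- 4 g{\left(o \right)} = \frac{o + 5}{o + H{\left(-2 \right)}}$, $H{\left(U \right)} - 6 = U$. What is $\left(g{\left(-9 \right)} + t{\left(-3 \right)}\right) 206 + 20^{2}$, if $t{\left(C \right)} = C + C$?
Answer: $- \frac{4386}{5} \approx -877.2$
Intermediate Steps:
$H{\left(U \right)} = 6 + U$
$t{\left(C \right)} = 2 C$
$g{\left(o \right)} = - \frac{5 + o}{4 \left(4 + o\right)}$ ($g{\left(o \right)} = - \frac{\left(o + 5\right) \frac{1}{o + \left(6 - 2\right)}}{4} = - \frac{\left(5 + o\right) \frac{1}{o + 4}}{4} = - \frac{\left(5 + o\right) \frac{1}{4 + o}}{4} = - \frac{\frac{1}{4 + o} \left(5 + o\right)}{4} = - \frac{5 + o}{4 \left(4 + o\right)}$)
$\left(g{\left(-9 \right)} + t{\left(-3 \right)}\right) 206 + 20^{2} = \left(\frac{-5 - -9}{4 \left(4 - 9\right)} + 2 \left(-3\right)\right) 206 + 20^{2} = \left(\frac{-5 + 9}{4 \left(-5\right)} - 6\right) 206 + 400 = \left(\frac{1}{4} \left(- \frac{1}{5}\right) 4 - 6\right) 206 + 400 = \left(- \frac{1}{5} - 6\right) 206 + 400 = \left(- \frac{31}{5}\right) 206 + 400 = - \frac{6386}{5} + 400 = - \frac{4386}{5}$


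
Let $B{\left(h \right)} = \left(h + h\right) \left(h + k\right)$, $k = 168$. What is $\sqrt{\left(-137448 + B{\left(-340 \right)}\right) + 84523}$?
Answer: $3 \sqrt{7115} \approx 253.05$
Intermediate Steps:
$B{\left(h \right)} = 2 h \left(168 + h\right)$ ($B{\left(h \right)} = \left(h + h\right) \left(h + 168\right) = 2 h \left(168 + h\right)$)
$\sqrt{\left(-137448 + B{\left(-340 \right)}\right) + 84523} = \sqrt{\left(-137448 + 2 \left(-340\right) \left(168 - 340\right)\right) + 84523} = \sqrt{\left(-137448 + 2 \left(-340\right) \left(-172\right)\right) + 84523} = \sqrt{\left(-137448 + 116960\right) + 84523} = \sqrt{-20488 + 84523} = \sqrt{64035} = 3 \sqrt{7115}$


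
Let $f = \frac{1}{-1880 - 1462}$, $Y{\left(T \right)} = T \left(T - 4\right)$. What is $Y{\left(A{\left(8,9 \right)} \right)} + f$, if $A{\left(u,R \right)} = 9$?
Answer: $\frac{150389}{3342} \approx 45.0$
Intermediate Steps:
$Y{\left(T \right)} = T \left(-4 + T\right)$
$f = - \frac{1}{3342}$ ($f = \frac{1}{-1880 + \left(-1998 + 536\right)} = \frac{1}{-1880 - 1462} = \frac{1}{-3342} = - \frac{1}{3342} \approx -0.00029922$)
$Y{\left(A{\left(8,9 \right)} \right)} + f = 9 \left(-4 + 9\right) - \frac{1}{3342} = 9 \cdot 5 - \frac{1}{3342} = 45 - \frac{1}{3342} = \frac{150389}{3342}$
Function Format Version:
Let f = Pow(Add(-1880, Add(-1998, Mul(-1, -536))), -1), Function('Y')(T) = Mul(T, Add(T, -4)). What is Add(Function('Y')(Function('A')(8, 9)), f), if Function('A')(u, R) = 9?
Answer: Rational(150389, 3342) ≈ 45.000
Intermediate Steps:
Function('Y')(T) = Mul(T, Add(-4, T))
f = Rational(-1, 3342) (f = Pow(Add(-1880, Add(-1998, 536)), -1) = Pow(Add(-1880, -1462), -1) = Pow(-3342, -1) = Rational(-1, 3342) ≈ -0.00029922)
Add(Function('Y')(Function('A')(8, 9)), f) = Add(Mul(9, Add(-4, 9)), Rational(-1, 3342)) = Add(Mul(9, 5), Rational(-1, 3342)) = Add(45, Rational(-1, 3342)) = Rational(150389, 3342)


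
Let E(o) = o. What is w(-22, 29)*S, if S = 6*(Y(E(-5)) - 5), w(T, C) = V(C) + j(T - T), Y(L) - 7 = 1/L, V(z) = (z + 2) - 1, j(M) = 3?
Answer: 1782/5 ≈ 356.40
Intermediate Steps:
V(z) = 1 + z (V(z) = (2 + z) - 1 = 1 + z)
Y(L) = 7 + 1/L
w(T, C) = 4 + C (w(T, C) = (1 + C) + 3 = 4 + C)
S = 54/5 (S = 6*((7 + 1/(-5)) - 5) = 6*((7 - ⅕) - 5) = 6*(34/5 - 5) = 6*(9/5) = 54/5 ≈ 10.800)
w(-22, 29)*S = (4 + 29)*(54/5) = 33*(54/5) = 1782/5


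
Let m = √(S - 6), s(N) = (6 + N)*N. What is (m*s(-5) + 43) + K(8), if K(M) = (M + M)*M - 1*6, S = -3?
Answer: 165 - 15*I ≈ 165.0 - 15.0*I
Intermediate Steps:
s(N) = N*(6 + N)
m = 3*I (m = √(-3 - 6) = √(-9) = 3*I ≈ 3.0*I)
K(M) = -6 + 2*M² (K(M) = (2*M)*M - 6 = 2*M² - 6 = -6 + 2*M²)
(m*s(-5) + 43) + K(8) = ((3*I)*(-5*(6 - 5)) + 43) + (-6 + 2*8²) = ((3*I)*(-5*1) + 43) + (-6 + 2*64) = ((3*I)*(-5) + 43) + (-6 + 128) = (-15*I + 43) + 122 = (43 - 15*I) + 122 = 165 - 15*I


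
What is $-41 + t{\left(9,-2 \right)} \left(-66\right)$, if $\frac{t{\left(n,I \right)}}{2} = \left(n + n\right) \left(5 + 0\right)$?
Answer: $-11921$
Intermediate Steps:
$t{\left(n,I \right)} = 20 n$ ($t{\left(n,I \right)} = 2 \left(n + n\right) \left(5 + 0\right) = 2 \cdot 2 n 5 = 2 \cdot 10 n = 20 n$)
$-41 + t{\left(9,-2 \right)} \left(-66\right) = -41 + 20 \cdot 9 \left(-66\right) = -41 + 180 \left(-66\right) = -41 - 11880 = -11921$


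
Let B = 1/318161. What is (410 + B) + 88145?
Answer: 28174747356/318161 ≈ 88555.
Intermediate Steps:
B = 1/318161 ≈ 3.1431e-6
(410 + B) + 88145 = (410 + 1/318161) + 88145 = 130446011/318161 + 88145 = 28174747356/318161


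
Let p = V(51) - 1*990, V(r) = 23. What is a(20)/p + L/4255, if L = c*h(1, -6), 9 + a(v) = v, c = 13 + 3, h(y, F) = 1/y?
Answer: -31333/4114585 ≈ -0.0076151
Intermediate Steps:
c = 16
a(v) = -9 + v
p = -967 (p = 23 - 1*990 = 23 - 990 = -967)
L = 16 (L = 16/1 = 16*1 = 16)
a(20)/p + L/4255 = (-9 + 20)/(-967) + 16/4255 = 11*(-1/967) + 16*(1/4255) = -11/967 + 16/4255 = -31333/4114585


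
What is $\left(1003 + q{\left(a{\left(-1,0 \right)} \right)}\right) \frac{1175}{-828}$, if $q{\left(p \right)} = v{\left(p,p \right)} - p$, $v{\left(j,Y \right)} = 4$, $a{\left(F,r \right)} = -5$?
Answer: $- \frac{12925}{9} \approx -1436.1$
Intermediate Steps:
$q{\left(p \right)} = 4 - p$
$\left(1003 + q{\left(a{\left(-1,0 \right)} \right)}\right) \frac{1175}{-828} = \left(1003 + \left(4 - -5\right)\right) \frac{1175}{-828} = \left(1003 + \left(4 + 5\right)\right) 1175 \left(- \frac{1}{828}\right) = \left(1003 + 9\right) \left(- \frac{1175}{828}\right) = 1012 \left(- \frac{1175}{828}\right) = - \frac{12925}{9}$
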